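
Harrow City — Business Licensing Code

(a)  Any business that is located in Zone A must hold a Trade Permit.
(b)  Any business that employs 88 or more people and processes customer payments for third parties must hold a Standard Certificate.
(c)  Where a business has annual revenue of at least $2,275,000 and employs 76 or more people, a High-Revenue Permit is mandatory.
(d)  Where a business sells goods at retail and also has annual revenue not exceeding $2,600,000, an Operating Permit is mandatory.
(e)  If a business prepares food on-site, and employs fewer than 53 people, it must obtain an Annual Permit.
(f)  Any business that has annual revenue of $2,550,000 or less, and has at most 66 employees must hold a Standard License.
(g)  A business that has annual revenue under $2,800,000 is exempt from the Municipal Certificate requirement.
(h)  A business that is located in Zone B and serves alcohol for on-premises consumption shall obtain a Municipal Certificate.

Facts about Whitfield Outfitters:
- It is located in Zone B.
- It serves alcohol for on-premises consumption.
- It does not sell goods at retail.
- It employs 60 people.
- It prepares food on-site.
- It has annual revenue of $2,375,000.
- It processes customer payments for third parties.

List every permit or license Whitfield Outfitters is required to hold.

Standard License

(a) is located in Zone B (not: is located in Zone A) → Trade Permit not required.
(b) employees 60 < 88; processes customer payments for third parties → Standard Certificate not required.
(c) revenue $2,375,000 ≥ $2,275,000; employees 60 < 76 → High-Revenue Permit not required.
(d) does not sell goods at retail; revenue $2,375,000 ≤ $2,600,000 → Operating Permit not required.
(e) prepares food on-site; employees 60 ≥ 53 → Annual Permit not required.
(f) revenue $2,375,000 ≤ $2,550,000; employees 60 ≤ 66 → Standard License required.
(g) revenue $2,375,000 < $2,800,000 → exempt from Municipal Certificate.
(h) is located in Zone B; serves alcohol for on-premises consumption → Municipal Certificate required.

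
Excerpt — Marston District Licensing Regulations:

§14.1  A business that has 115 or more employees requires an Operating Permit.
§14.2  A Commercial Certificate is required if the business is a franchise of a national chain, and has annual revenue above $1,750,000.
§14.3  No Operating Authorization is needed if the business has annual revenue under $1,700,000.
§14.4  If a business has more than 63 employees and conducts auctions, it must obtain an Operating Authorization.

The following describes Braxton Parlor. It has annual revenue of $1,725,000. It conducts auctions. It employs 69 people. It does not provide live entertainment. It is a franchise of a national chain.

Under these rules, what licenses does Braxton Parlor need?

§14.1 employees 69 < 115 → Operating Permit not required.
§14.2 is a franchise of a national chain; revenue $1,725,000 ≤ $1,750,000 → Commercial Certificate not required.
§14.3 revenue $1,725,000 ≥ $1,700,000 → Operating Authorization exemption does not apply.
§14.4 employees 69 > 63; conducts auctions → Operating Authorization required.

Operating Authorization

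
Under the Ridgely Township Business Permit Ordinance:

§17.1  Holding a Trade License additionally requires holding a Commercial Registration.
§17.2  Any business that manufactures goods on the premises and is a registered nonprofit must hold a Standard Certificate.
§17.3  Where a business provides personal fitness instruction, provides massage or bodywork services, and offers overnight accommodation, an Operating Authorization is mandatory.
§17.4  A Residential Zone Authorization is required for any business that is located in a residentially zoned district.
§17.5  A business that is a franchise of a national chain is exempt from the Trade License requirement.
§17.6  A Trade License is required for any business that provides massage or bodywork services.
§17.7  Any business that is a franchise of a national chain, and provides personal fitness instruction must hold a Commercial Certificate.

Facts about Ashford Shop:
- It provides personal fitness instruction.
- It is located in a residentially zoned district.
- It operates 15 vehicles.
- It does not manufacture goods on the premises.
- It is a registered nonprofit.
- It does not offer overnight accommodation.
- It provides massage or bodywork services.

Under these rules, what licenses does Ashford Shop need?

§17.1 Trade License is required → Commercial Registration also required.
§17.2 does not manufacture goods on the premises; is a registered nonprofit → Standard Certificate not required.
§17.3 provides personal fitness instruction; provides massage or bodywork services; does not offer overnight accommodation → Operating Authorization not required.
§17.4 is located in a residentially zoned district → Residential Zone Authorization required.
§17.5 is a registered nonprofit (not: is a franchise of a national chain) → Trade License exemption does not apply.
§17.6 provides massage or bodywork services → Trade License required.
§17.7 is a registered nonprofit (not: is a franchise of a national chain); provides personal fitness instruction → Commercial Certificate not required.

Commercial Registration, Residential Zone Authorization, Trade License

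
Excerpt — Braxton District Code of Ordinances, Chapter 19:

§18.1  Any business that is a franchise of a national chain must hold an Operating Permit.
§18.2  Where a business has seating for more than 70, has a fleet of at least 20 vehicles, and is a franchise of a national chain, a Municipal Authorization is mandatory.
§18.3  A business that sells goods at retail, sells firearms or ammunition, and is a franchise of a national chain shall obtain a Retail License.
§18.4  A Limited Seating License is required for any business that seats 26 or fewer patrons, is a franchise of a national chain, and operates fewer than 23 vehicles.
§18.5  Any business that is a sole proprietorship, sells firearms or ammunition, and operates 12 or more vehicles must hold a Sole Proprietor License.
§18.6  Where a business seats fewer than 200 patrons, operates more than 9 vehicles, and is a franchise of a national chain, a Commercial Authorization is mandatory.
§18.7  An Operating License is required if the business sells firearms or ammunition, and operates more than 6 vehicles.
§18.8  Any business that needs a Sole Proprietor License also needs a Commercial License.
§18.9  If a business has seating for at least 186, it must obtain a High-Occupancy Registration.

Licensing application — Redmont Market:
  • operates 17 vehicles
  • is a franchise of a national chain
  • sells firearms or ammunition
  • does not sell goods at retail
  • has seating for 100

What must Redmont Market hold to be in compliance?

§18.1 is a franchise of a national chain → Operating Permit required.
§18.2 seating 100 > 70; vehicles 17 < 20; is a franchise of a national chain → Municipal Authorization not required.
§18.3 does not sell goods at retail; sells firearms or ammunition; is a franchise of a national chain → Retail License not required.
§18.4 seating 100 > 26; is a franchise of a national chain; vehicles 17 < 23 → Limited Seating License not required.
§18.5 is a franchise of a national chain (not: is a sole proprietorship); sells firearms or ammunition; vehicles 17 ≥ 12 → Sole Proprietor License not required.
§18.6 seating 100 < 200; vehicles 17 > 9; is a franchise of a national chain → Commercial Authorization required.
§18.7 sells firearms or ammunition; vehicles 17 > 6 → Operating License required.
§18.8 Sole Proprietor License is not required → no effect.
§18.9 seating 100 < 186 → High-Occupancy Registration not required.

Commercial Authorization, Operating License, Operating Permit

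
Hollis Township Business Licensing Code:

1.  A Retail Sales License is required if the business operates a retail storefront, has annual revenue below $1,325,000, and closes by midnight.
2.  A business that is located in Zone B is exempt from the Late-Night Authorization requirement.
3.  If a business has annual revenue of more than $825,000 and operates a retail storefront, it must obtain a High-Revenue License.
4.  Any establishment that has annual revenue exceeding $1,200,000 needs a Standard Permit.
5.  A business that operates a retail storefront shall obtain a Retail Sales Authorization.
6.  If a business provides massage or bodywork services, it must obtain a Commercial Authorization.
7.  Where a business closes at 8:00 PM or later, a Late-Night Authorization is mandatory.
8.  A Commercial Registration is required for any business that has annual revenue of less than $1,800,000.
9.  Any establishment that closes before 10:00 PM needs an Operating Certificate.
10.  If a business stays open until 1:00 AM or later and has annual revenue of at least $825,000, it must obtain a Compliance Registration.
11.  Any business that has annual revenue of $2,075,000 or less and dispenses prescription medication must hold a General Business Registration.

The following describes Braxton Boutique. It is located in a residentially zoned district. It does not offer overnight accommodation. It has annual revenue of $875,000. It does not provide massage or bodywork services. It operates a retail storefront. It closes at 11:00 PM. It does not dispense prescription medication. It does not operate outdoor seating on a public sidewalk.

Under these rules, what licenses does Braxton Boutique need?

Commercial Registration, High-Revenue License, Late-Night Authorization, Retail Sales Authorization, Retail Sales License

1. operates a retail storefront; revenue $875,000 < $1,325,000; closes 11:00 PM, at/before midnight → Retail Sales License required.
2. is located in a residentially zoned district (not: is located in Zone B) → Late-Night Authorization exemption does not apply.
3. revenue $875,000 > $825,000; operates a retail storefront → High-Revenue License required.
4. revenue $875,000 ≤ $1,200,000 → Standard Permit not required.
5. operates a retail storefront → Retail Sales Authorization required.
6. does not provide massage or bodywork services → Commercial Authorization not required.
7. closes 11:00 PM, after 8:00 PM → Late-Night Authorization required.
8. revenue $875,000 < $1,800,000 → Commercial Registration required.
9. closes 11:00 PM, after 10:00 PM → Operating Certificate not required.
10. closes 11:00 PM, at/before 1:00 AM; revenue $875,000 ≥ $825,000 → Compliance Registration not required.
11. revenue $875,000 ≤ $2,075,000; does not dispense prescription medication → General Business Registration not required.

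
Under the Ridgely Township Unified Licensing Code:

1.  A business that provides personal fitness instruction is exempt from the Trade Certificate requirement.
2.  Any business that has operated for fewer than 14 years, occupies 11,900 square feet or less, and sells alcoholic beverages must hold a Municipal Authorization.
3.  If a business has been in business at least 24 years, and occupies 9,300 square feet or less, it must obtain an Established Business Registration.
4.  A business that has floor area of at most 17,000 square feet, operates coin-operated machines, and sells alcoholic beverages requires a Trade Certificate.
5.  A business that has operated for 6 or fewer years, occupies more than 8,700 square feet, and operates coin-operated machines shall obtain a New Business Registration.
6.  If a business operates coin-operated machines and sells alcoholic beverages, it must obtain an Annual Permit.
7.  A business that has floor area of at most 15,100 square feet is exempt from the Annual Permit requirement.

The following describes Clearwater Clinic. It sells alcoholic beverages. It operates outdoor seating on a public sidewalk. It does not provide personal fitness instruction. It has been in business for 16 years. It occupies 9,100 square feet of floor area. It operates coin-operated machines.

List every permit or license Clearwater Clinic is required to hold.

1. does not provide personal fitness instruction → Trade Certificate exemption does not apply.
2. years in business 16 ≥ 14; floor area 9,100 square feet ≤ 11,900 square feet; sells alcoholic beverages → Municipal Authorization not required.
3. years in business 16 < 24; floor area 9,100 square feet ≤ 9,300 square feet → Established Business Registration not required.
4. floor area 9,100 square feet ≤ 17,000 square feet; operates coin-operated machines; sells alcoholic beverages → Trade Certificate required.
5. years in business 16 > 6; floor area 9,100 square feet > 8,700 square feet; operates coin-operated machines → New Business Registration not required.
6. operates coin-operated machines; sells alcoholic beverages → Annual Permit required.
7. floor area 9,100 square feet ≤ 15,100 square feet → exempt from Annual Permit.

Trade Certificate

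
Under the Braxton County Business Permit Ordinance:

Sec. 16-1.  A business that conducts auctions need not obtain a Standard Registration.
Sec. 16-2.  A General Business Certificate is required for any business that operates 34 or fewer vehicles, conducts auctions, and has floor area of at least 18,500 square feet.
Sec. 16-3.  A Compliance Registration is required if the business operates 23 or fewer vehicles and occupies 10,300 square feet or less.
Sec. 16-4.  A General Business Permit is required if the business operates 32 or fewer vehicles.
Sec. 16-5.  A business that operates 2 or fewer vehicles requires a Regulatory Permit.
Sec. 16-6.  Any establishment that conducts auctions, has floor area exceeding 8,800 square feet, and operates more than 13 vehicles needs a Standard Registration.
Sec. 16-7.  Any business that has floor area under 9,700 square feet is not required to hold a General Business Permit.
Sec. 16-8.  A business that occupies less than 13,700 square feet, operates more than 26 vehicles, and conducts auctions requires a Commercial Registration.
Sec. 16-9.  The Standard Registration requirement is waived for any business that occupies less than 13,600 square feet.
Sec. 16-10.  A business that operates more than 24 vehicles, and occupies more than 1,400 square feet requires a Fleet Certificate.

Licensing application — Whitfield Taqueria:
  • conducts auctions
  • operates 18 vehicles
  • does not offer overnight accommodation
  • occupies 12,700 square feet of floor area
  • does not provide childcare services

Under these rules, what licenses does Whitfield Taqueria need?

Sec. 16-1. conducts auctions → exempt from Standard Registration.
Sec. 16-2. vehicles 18 ≤ 34; conducts auctions; floor area 12,700 square feet < 18,500 square feet → General Business Certificate not required.
Sec. 16-3. vehicles 18 ≤ 23; floor area 12,700 square feet > 10,300 square feet → Compliance Registration not required.
Sec. 16-4. vehicles 18 ≤ 32 → General Business Permit required.
Sec. 16-5. vehicles 18 > 2 → Regulatory Permit not required.
Sec. 16-6. conducts auctions; floor area 12,700 square feet > 8,800 square feet; vehicles 18 > 13 → Standard Registration required.
Sec. 16-7. floor area 12,700 square feet ≥ 9,700 square feet → General Business Permit exemption does not apply.
Sec. 16-8. floor area 12,700 square feet < 13,700 square feet; vehicles 18 ≤ 26; conducts auctions → Commercial Registration not required.
Sec. 16-9. floor area 12,700 square feet < 13,600 square feet → exempt from Standard Registration.
Sec. 16-10. vehicles 18 ≤ 24; floor area 12,700 square feet > 1,400 square feet → Fleet Certificate not required.

General Business Permit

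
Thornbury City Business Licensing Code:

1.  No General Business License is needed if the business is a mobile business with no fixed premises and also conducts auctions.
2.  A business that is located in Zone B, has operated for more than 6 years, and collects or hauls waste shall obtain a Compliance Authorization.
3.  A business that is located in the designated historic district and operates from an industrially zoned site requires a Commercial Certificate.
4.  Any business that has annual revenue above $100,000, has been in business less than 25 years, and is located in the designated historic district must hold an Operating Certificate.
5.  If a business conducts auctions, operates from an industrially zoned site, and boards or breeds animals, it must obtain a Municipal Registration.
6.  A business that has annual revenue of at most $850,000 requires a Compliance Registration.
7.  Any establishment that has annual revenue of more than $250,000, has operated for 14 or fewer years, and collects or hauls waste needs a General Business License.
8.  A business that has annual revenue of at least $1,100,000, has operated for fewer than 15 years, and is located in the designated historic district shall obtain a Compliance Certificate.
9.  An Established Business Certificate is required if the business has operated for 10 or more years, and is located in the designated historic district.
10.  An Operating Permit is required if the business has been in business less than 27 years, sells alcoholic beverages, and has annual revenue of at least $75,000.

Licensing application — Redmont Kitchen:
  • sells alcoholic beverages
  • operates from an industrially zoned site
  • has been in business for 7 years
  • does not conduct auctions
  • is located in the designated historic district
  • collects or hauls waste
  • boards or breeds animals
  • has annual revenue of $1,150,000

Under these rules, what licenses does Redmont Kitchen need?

Commercial Certificate, Compliance Certificate, General Business License, Operating Certificate, Operating Permit

1. operates from an industrially zoned site (not: is a mobile business with no fixed premises); does not conduct auctions → General Business License exemption does not apply.
2. is located in the designated historic district (not: is located in Zone B); years in business 7 > 6; collects or hauls waste → Compliance Authorization not required.
3. is located in the designated historic district; operates from an industrially zoned site → Commercial Certificate required.
4. revenue $1,150,000 > $100,000; years in business 7 < 25; is located in the designated historic district → Operating Certificate required.
5. does not conduct auctions; operates from an industrially zoned site; boards or breeds animals → Municipal Registration not required.
6. revenue $1,150,000 > $850,000 → Compliance Registration not required.
7. revenue $1,150,000 > $250,000; years in business 7 ≤ 14; collects or hauls waste → General Business License required.
8. revenue $1,150,000 ≥ $1,100,000; years in business 7 < 15; is located in the designated historic district → Compliance Certificate required.
9. years in business 7 < 10; is located in the designated historic district → Established Business Certificate not required.
10. years in business 7 < 27; sells alcoholic beverages; revenue $1,150,000 ≥ $75,000 → Operating Permit required.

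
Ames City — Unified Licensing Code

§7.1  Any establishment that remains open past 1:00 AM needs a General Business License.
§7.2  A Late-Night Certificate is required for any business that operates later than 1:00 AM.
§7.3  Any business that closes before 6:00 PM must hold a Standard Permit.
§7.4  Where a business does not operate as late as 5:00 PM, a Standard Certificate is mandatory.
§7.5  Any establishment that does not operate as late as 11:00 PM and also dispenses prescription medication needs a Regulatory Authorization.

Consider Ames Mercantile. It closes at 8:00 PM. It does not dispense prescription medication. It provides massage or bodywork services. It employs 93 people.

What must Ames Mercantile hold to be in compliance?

None

§7.1 closes 8:00 PM, at/before 1:00 AM → General Business License not required.
§7.2 closes 8:00 PM, at/before 1:00 AM → Late-Night Certificate not required.
§7.3 closes 8:00 PM, after 6:00 PM → Standard Permit not required.
§7.4 closes 8:00 PM, after 5:00 PM → Standard Certificate not required.
§7.5 closes 8:00 PM, at/before 11:00 PM; does not dispense prescription medication → Regulatory Authorization not required.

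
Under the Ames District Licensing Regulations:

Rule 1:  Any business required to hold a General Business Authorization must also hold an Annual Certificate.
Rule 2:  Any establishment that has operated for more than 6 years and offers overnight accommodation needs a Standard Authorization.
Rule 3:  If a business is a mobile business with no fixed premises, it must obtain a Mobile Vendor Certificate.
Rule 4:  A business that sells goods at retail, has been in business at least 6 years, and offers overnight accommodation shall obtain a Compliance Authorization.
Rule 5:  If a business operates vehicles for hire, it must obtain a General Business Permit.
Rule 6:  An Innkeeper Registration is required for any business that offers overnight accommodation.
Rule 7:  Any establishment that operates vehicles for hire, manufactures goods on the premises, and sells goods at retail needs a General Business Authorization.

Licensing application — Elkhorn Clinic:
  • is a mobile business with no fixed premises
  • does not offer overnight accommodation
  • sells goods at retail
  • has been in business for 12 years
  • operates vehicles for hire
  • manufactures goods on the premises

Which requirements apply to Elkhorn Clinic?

Annual Certificate, General Business Authorization, General Business Permit, Mobile Vendor Certificate

Rule 1: General Business Authorization is required → Annual Certificate also required.
Rule 2: years in business 12 > 6; does not offer overnight accommodation → Standard Authorization not required.
Rule 3: is a mobile business with no fixed premises → Mobile Vendor Certificate required.
Rule 4: sells goods at retail; years in business 12 ≥ 6; does not offer overnight accommodation → Compliance Authorization not required.
Rule 5: operates vehicles for hire → General Business Permit required.
Rule 6: does not offer overnight accommodation → Innkeeper Registration not required.
Rule 7: operates vehicles for hire; manufactures goods on the premises; sells goods at retail → General Business Authorization required.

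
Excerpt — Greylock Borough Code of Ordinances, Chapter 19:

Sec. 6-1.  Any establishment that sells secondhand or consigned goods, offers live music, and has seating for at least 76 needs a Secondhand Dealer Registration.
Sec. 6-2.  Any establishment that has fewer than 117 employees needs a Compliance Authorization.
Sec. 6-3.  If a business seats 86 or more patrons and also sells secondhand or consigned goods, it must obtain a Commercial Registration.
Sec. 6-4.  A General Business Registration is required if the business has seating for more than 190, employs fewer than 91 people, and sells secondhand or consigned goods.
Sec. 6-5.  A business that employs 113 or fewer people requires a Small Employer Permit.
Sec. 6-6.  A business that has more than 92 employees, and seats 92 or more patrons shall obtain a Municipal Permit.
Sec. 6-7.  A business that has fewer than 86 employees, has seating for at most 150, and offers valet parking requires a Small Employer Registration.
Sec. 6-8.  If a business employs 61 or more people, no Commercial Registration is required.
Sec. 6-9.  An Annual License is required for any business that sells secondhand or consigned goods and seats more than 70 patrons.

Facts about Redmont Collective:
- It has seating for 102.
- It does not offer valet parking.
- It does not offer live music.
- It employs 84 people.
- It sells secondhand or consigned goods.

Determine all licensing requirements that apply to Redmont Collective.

Sec. 6-1. sells secondhand or consigned goods; does not offer live music; seating 102 ≥ 76 → Secondhand Dealer Registration not required.
Sec. 6-2. employees 84 < 117 → Compliance Authorization required.
Sec. 6-3. seating 102 ≥ 86; sells secondhand or consigned goods → Commercial Registration required.
Sec. 6-4. seating 102 ≤ 190; employees 84 < 91; sells secondhand or consigned goods → General Business Registration not required.
Sec. 6-5. employees 84 ≤ 113 → Small Employer Permit required.
Sec. 6-6. employees 84 ≤ 92; seating 102 ≥ 92 → Municipal Permit not required.
Sec. 6-7. employees 84 < 86; seating 102 ≤ 150; does not offer valet parking → Small Employer Registration not required.
Sec. 6-8. employees 84 ≥ 61 → exempt from Commercial Registration.
Sec. 6-9. sells secondhand or consigned goods; seating 102 > 70 → Annual License required.

Annual License, Compliance Authorization, Small Employer Permit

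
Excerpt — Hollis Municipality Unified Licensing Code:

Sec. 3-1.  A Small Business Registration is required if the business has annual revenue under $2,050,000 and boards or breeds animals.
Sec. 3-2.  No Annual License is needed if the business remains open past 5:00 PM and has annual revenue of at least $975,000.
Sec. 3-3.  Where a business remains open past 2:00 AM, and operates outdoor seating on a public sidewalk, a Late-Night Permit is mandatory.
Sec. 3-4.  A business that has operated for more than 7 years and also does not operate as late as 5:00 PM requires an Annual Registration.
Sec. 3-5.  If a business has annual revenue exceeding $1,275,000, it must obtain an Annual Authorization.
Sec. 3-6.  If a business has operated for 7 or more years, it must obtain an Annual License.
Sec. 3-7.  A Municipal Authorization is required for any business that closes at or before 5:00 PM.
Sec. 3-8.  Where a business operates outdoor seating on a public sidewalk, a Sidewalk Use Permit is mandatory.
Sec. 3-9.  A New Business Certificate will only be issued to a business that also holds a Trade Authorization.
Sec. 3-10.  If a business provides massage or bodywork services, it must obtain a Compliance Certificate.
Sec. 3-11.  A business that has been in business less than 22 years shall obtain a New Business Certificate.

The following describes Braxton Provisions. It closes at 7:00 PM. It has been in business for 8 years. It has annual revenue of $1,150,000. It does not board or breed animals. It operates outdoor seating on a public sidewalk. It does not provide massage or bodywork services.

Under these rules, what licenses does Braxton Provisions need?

Sec. 3-1. revenue $1,150,000 < $2,050,000; does not board or breed animals → Small Business Registration not required.
Sec. 3-2. closes 7:00 PM, after 5:00 PM; revenue $1,150,000 ≥ $975,000 → exempt from Annual License.
Sec. 3-3. closes 7:00 PM, at/before 2:00 AM; operates outdoor seating on a public sidewalk → Late-Night Permit not required.
Sec. 3-4. years in business 8 > 7; closes 7:00 PM, after 5:00 PM → Annual Registration not required.
Sec. 3-5. revenue $1,150,000 ≤ $1,275,000 → Annual Authorization not required.
Sec. 3-6. years in business 8 ≥ 7 → Annual License required.
Sec. 3-7. closes 7:00 PM, after 5:00 PM → Municipal Authorization not required.
Sec. 3-8. operates outdoor seating on a public sidewalk → Sidewalk Use Permit required.
Sec. 3-9. New Business Certificate is required → Trade Authorization also required.
Sec. 3-10. does not provide massage or bodywork services → Compliance Certificate not required.
Sec. 3-11. years in business 8 < 22 → New Business Certificate required.

New Business Certificate, Sidewalk Use Permit, Trade Authorization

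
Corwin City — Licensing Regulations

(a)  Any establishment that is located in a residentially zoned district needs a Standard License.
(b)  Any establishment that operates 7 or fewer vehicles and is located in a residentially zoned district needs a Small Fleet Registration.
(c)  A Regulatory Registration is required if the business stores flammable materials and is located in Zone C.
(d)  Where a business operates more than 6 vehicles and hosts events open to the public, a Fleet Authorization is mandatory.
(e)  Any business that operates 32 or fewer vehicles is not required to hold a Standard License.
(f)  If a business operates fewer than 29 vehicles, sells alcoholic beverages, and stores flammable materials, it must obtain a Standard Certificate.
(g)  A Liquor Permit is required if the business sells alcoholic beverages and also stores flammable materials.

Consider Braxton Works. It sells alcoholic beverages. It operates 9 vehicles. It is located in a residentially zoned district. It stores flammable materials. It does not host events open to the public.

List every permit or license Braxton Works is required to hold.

(a) is located in a residentially zoned district → Standard License required.
(b) vehicles 9 > 7; is located in a residentially zoned district → Small Fleet Registration not required.
(c) stores flammable materials; is located in a residentially zoned district (not: is located in Zone C) → Regulatory Registration not required.
(d) vehicles 9 > 6; does not host events open to the public → Fleet Authorization not required.
(e) vehicles 9 ≤ 32 → exempt from Standard License.
(f) vehicles 9 < 29; sells alcoholic beverages; stores flammable materials → Standard Certificate required.
(g) sells alcoholic beverages; stores flammable materials → Liquor Permit required.

Liquor Permit, Standard Certificate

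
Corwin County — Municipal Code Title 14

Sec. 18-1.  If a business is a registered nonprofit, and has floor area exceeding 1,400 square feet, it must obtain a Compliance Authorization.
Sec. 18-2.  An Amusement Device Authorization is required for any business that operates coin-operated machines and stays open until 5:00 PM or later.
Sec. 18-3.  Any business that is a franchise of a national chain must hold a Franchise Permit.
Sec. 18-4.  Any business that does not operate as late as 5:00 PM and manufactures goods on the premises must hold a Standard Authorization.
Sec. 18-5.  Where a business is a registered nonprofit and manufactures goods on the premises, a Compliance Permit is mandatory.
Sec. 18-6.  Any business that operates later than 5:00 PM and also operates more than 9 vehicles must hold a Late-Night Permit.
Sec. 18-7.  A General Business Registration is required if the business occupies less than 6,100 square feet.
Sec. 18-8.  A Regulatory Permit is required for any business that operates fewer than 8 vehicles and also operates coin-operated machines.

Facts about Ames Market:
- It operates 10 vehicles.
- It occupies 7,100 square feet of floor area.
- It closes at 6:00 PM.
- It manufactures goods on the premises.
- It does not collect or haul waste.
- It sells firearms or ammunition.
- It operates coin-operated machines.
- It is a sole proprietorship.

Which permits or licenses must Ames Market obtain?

Sec. 18-1. is a sole proprietorship (not: is a registered nonprofit); floor area 7,100 square feet > 1,400 square feet → Compliance Authorization not required.
Sec. 18-2. operates coin-operated machines; closes 6:00 PM, after 5:00 PM → Amusement Device Authorization required.
Sec. 18-3. is a sole proprietorship (not: is a franchise of a national chain) → Franchise Permit not required.
Sec. 18-4. closes 6:00 PM, after 5:00 PM; manufactures goods on the premises → Standard Authorization not required.
Sec. 18-5. is a sole proprietorship (not: is a registered nonprofit); manufactures goods on the premises → Compliance Permit not required.
Sec. 18-6. closes 6:00 PM, after 5:00 PM; vehicles 10 > 9 → Late-Night Permit required.
Sec. 18-7. floor area 7,100 square feet ≥ 6,100 square feet → General Business Registration not required.
Sec. 18-8. vehicles 10 ≥ 8; operates coin-operated machines → Regulatory Permit not required.

Amusement Device Authorization, Late-Night Permit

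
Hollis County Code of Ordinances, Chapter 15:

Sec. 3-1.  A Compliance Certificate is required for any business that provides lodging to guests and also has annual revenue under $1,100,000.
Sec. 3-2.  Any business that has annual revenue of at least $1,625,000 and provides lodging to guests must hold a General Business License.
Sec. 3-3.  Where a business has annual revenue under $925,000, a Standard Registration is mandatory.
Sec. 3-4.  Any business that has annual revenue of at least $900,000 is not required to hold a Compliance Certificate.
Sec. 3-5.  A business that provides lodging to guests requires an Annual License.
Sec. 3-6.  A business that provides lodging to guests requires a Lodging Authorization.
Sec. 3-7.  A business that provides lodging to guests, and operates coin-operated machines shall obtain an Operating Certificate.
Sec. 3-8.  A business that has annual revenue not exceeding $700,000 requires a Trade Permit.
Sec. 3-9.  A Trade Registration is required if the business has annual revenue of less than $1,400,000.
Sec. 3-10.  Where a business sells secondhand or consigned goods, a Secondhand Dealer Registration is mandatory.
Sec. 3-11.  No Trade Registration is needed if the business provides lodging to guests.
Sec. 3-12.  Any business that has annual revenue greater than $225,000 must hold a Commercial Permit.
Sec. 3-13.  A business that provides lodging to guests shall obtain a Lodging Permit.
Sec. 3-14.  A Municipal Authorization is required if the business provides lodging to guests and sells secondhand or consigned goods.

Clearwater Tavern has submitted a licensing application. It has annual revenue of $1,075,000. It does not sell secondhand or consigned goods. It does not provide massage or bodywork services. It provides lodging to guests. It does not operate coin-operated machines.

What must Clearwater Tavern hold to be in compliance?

Annual License, Commercial Permit, Lodging Authorization, Lodging Permit

Sec. 3-1. provides lodging to guests; revenue $1,075,000 < $1,100,000 → Compliance Certificate required.
Sec. 3-2. revenue $1,075,000 < $1,625,000; provides lodging to guests → General Business License not required.
Sec. 3-3. revenue $1,075,000 ≥ $925,000 → Standard Registration not required.
Sec. 3-4. revenue $1,075,000 ≥ $900,000 → exempt from Compliance Certificate.
Sec. 3-5. provides lodging to guests → Annual License required.
Sec. 3-6. provides lodging to guests → Lodging Authorization required.
Sec. 3-7. provides lodging to guests; does not operate coin-operated machines → Operating Certificate not required.
Sec. 3-8. revenue $1,075,000 > $700,000 → Trade Permit not required.
Sec. 3-9. revenue $1,075,000 < $1,400,000 → Trade Registration required.
Sec. 3-10. does not sell secondhand or consigned goods → Secondhand Dealer Registration not required.
Sec. 3-11. provides lodging to guests → exempt from Trade Registration.
Sec. 3-12. revenue $1,075,000 > $225,000 → Commercial Permit required.
Sec. 3-13. provides lodging to guests → Lodging Permit required.
Sec. 3-14. provides lodging to guests; does not sell secondhand or consigned goods → Municipal Authorization not required.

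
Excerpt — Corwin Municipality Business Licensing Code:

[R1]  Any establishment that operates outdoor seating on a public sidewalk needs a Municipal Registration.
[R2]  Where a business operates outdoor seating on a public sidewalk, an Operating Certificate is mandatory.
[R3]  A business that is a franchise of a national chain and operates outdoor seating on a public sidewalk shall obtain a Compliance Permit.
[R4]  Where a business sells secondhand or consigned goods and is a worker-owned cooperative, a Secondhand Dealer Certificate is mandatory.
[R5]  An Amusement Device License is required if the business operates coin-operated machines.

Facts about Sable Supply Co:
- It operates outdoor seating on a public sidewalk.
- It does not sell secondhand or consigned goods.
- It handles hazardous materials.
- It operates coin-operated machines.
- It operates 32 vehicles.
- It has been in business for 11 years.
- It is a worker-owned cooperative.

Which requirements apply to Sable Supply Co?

Amusement Device License, Municipal Registration, Operating Certificate

[R1] operates outdoor seating on a public sidewalk → Municipal Registration required.
[R2] operates outdoor seating on a public sidewalk → Operating Certificate required.
[R3] is a worker-owned cooperative (not: is a franchise of a national chain); operates outdoor seating on a public sidewalk → Compliance Permit not required.
[R4] does not sell secondhand or consigned goods; is a worker-owned cooperative → Secondhand Dealer Certificate not required.
[R5] operates coin-operated machines → Amusement Device License required.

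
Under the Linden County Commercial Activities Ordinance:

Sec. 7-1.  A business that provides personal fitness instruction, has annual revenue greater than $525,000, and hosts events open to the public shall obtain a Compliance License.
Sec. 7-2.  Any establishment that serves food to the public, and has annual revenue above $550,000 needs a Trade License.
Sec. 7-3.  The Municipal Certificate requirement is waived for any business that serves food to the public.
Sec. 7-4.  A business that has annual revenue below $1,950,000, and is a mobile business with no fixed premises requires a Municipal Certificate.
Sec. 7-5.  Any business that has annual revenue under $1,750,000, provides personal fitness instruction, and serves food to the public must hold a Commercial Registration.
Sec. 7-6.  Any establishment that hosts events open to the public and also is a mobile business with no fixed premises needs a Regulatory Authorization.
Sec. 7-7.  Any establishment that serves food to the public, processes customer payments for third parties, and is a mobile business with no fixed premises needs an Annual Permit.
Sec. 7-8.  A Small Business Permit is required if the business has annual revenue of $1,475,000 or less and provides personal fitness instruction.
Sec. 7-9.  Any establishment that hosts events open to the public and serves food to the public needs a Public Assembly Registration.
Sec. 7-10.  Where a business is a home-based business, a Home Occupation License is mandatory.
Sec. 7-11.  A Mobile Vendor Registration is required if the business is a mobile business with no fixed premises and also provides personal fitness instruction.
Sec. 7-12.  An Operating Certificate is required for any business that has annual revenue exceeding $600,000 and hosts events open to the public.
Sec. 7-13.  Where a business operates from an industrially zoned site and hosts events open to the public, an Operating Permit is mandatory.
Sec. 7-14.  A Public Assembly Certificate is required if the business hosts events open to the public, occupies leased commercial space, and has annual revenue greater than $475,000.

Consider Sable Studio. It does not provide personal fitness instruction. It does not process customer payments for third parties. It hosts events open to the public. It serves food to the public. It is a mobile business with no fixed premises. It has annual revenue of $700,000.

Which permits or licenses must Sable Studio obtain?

Sec. 7-1. does not provide personal fitness instruction; revenue $700,000 > $525,000; hosts events open to the public → Compliance License not required.
Sec. 7-2. serves food to the public; revenue $700,000 > $550,000 → Trade License required.
Sec. 7-3. serves food to the public → exempt from Municipal Certificate.
Sec. 7-4. revenue $700,000 < $1,950,000; is a mobile business with no fixed premises → Municipal Certificate required.
Sec. 7-5. revenue $700,000 < $1,750,000; does not provide personal fitness instruction; serves food to the public → Commercial Registration not required.
Sec. 7-6. hosts events open to the public; is a mobile business with no fixed premises → Regulatory Authorization required.
Sec. 7-7. serves food to the public; does not process customer payments for third parties; is a mobile business with no fixed premises → Annual Permit not required.
Sec. 7-8. revenue $700,000 ≤ $1,475,000; does not provide personal fitness instruction → Small Business Permit not required.
Sec. 7-9. hosts events open to the public; serves food to the public → Public Assembly Registration required.
Sec. 7-10. is a mobile business with no fixed premises (not: is a home-based business) → Home Occupation License not required.
Sec. 7-11. is a mobile business with no fixed premises; does not provide personal fitness instruction → Mobile Vendor Registration not required.
Sec. 7-12. revenue $700,000 > $600,000; hosts events open to the public → Operating Certificate required.
Sec. 7-13. is a mobile business with no fixed premises (not: operates from an industrially zoned site); hosts events open to the public → Operating Permit not required.
Sec. 7-14. hosts events open to the public; is a mobile business with no fixed premises (not: occupies leased commercial space); revenue $700,000 > $475,000 → Public Assembly Certificate not required.

Operating Certificate, Public Assembly Registration, Regulatory Authorization, Trade License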